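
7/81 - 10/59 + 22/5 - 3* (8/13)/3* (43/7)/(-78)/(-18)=121953889/28267785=4.31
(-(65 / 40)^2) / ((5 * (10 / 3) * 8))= -507 / 25600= -0.02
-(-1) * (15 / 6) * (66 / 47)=165 / 47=3.51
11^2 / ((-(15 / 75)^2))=-3025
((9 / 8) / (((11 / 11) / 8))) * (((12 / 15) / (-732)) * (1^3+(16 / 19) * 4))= -249 / 5795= -0.04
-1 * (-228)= 228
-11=-11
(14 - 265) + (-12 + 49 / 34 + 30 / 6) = -8723 / 34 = -256.56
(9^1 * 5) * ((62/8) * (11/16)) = 239.77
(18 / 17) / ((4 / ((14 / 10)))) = 63 / 170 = 0.37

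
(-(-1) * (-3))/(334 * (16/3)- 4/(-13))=-117/69484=-0.00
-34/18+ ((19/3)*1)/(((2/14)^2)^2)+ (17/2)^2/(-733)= 15204.35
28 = 28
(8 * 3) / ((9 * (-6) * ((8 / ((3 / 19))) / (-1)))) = 1 / 114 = 0.01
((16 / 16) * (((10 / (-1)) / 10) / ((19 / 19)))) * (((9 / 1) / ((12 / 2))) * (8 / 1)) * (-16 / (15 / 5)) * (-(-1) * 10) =640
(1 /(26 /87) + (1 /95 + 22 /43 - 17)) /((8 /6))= -4184151 /424840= -9.85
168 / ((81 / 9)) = 56 / 3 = 18.67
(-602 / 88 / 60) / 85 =-301 / 224400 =-0.00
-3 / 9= -1 / 3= -0.33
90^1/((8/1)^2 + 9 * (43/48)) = 1.25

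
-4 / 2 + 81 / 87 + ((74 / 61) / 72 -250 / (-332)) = -1580999 / 5285772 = -0.30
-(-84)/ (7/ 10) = 120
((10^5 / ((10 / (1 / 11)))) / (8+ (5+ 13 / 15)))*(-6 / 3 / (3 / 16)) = -100000 / 143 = -699.30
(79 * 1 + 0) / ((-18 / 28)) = -1106 / 9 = -122.89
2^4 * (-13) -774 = -982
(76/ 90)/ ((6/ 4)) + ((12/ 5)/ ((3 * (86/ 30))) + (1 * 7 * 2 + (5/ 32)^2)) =88370917/ 5944320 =14.87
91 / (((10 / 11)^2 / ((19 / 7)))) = 29887 / 100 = 298.87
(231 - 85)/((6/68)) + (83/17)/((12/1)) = 112545/68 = 1655.07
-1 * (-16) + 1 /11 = 177 /11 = 16.09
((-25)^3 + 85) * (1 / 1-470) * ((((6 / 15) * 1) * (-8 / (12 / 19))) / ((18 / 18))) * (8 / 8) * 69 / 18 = -424662616 / 3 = -141554205.33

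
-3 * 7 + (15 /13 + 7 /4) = -941 /52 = -18.10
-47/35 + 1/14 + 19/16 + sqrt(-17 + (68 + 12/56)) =7.07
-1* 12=-12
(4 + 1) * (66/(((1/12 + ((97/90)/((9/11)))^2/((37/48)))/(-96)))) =-256351392000/18890149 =-13570.64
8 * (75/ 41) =600/ 41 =14.63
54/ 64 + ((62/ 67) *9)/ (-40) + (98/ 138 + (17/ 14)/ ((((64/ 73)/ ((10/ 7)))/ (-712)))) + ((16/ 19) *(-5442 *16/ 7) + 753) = -7664083398593/ 688642080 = -11129.27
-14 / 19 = -0.74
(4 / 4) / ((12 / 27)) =9 / 4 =2.25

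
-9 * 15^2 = -2025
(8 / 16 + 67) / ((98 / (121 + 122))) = 32805 / 196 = 167.37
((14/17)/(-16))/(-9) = 7/1224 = 0.01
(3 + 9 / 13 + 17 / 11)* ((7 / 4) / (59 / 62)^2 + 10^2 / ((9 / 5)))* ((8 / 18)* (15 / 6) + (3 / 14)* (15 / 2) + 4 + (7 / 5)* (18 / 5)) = 14275497267277 / 4032042300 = 3540.51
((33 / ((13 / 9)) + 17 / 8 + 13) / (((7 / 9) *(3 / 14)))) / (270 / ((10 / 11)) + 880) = 1077 / 5564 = 0.19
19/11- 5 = -36/11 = -3.27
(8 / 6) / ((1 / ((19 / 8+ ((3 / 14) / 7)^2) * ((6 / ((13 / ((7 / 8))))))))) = 45637 / 35672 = 1.28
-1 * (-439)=439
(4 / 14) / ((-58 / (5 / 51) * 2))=-5 / 20706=-0.00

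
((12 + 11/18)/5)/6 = 227/540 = 0.42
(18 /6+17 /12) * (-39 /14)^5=-1593960849 /2151296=-740.93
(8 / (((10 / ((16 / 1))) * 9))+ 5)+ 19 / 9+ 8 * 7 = 968 / 15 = 64.53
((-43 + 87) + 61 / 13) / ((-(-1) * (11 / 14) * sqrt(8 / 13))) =4431 * sqrt(26) / 286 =79.00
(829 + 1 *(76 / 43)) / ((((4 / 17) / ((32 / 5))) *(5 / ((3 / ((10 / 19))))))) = 138462348 / 5375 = 25760.44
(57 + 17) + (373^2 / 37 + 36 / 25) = 3548007 / 925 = 3835.68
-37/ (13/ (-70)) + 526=9428/ 13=725.23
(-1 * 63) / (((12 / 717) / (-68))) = 255969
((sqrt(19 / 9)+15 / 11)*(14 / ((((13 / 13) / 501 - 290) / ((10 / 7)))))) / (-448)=37575 / 178996048+835*sqrt(19) / 16272368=0.00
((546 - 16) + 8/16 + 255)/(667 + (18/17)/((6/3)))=26707/22696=1.18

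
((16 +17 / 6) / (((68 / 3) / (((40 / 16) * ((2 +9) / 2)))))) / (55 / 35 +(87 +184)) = 43505 / 1037952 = 0.04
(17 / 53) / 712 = 17 / 37736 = 0.00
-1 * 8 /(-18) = 4 /9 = 0.44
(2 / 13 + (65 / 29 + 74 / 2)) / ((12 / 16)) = 59408 / 1131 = 52.53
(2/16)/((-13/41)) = -41/104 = -0.39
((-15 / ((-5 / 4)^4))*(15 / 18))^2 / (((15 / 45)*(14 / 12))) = 294912 / 4375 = 67.41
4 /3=1.33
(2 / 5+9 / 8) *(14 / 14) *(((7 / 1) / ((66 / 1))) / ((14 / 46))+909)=3661037 / 2640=1386.76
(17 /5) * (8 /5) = 136 /25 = 5.44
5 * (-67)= -335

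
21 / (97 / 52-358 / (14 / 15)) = -7644 / 138941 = -0.06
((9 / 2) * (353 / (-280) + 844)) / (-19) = -2123703 / 10640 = -199.60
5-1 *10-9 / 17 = -94 / 17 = -5.53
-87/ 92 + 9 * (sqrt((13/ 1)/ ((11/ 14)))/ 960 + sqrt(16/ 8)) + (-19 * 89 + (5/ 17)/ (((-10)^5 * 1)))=-13231015023/ 7820000 + 3 * sqrt(2002)/ 3520 + 9 * sqrt(2)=-1679.18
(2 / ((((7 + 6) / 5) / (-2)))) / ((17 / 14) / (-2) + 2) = -560 / 507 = -1.10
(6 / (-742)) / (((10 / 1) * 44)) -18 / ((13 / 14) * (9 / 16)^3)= -108.92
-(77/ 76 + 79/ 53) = -10085/ 4028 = -2.50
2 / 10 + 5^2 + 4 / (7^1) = 902 / 35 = 25.77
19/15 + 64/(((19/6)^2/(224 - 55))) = 5847499/5415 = 1079.87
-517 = -517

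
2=2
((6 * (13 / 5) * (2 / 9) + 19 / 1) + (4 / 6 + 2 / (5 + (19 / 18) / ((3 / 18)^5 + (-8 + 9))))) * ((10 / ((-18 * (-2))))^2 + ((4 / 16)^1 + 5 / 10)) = 19.41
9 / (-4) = -9 / 4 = -2.25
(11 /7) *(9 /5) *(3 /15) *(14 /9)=22 /25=0.88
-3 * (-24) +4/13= 940/13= 72.31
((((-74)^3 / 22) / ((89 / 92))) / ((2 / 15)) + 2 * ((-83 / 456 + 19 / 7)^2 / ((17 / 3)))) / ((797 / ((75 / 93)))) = -100895272190127725 / 698274437096544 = -144.49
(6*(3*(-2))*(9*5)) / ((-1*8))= 405 / 2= 202.50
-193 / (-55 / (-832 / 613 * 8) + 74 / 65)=-31.11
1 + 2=3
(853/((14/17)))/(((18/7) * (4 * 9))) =14501/1296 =11.19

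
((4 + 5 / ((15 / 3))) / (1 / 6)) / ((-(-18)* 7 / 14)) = 10 / 3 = 3.33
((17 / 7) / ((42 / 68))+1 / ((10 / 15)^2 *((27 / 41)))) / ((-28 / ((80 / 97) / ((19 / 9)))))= -64815 / 632149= -0.10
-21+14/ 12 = -119/ 6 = -19.83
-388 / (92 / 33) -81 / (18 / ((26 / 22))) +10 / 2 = -70583 / 506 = -139.49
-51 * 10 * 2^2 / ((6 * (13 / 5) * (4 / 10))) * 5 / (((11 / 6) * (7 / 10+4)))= -1275000 / 6721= -189.70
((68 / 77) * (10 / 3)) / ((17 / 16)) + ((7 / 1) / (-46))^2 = 1365559 / 488796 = 2.79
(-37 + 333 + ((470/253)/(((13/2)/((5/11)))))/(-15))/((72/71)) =570236713/1953666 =291.88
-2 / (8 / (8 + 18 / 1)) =-13 / 2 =-6.50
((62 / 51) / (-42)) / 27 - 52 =-1503715 / 28917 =-52.00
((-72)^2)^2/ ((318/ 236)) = 19944119.55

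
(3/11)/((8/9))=27/88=0.31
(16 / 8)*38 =76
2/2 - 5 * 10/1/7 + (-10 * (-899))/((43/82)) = 5158411/301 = 17137.58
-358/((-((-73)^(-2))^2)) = 10166570278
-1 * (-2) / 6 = 1 / 3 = 0.33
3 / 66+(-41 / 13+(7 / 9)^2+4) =34669 / 23166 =1.50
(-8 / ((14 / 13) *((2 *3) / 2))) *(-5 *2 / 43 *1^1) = 520 / 903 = 0.58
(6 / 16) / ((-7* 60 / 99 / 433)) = -42867 / 1120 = -38.27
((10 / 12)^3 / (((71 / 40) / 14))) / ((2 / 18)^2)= 26250 / 71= 369.72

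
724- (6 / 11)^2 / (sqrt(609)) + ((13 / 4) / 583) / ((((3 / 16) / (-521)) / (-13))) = 1618472 / 1749- 12*sqrt(609) / 24563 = 925.36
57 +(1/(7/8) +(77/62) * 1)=25773/434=59.38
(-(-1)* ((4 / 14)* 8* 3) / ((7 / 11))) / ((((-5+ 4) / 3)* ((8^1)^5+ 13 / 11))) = -17424 / 17662589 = -0.00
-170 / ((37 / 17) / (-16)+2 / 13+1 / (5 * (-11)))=33061600 / 71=465656.34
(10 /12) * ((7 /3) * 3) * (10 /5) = 35 /3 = 11.67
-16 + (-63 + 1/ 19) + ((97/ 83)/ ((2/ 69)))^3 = 5689743152583/ 86911624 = 65465.85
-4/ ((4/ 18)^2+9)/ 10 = -162/ 3665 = -0.04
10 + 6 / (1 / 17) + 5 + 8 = 125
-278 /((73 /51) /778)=-11030484 /73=-151102.52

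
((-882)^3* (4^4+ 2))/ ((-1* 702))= 3278171736/ 13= 252167056.62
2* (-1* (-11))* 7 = 154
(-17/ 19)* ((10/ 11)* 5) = -850/ 209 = -4.07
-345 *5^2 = -8625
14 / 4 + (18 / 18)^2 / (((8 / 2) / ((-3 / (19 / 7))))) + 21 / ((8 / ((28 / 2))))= 1519 / 38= 39.97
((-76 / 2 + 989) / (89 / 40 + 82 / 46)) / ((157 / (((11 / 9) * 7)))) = 22456280 / 1736577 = 12.93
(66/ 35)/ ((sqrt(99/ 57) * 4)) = sqrt(627)/ 70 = 0.36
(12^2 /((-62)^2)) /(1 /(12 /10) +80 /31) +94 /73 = 1866158 /1437005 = 1.30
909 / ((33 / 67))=20301 / 11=1845.55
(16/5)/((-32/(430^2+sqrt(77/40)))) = -18490 - sqrt(770)/200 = -18490.14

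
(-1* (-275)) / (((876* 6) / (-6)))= -275 / 876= -0.31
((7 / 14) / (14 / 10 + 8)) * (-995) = -4975 / 94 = -52.93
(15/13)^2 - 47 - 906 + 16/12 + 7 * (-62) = -701858/507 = -1384.34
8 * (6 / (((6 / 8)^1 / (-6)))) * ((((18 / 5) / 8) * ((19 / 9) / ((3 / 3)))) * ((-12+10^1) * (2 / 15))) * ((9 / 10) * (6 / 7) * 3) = 225.13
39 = 39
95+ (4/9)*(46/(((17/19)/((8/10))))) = 86659/765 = 113.28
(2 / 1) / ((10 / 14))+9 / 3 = 29 / 5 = 5.80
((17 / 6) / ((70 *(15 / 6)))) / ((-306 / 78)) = -13 / 3150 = -0.00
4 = 4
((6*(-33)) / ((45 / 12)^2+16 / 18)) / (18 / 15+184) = -71280 / 996839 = -0.07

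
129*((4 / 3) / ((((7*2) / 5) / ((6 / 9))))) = 860 / 21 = 40.95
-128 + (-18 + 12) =-134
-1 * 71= -71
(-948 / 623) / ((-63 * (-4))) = -79 / 13083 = -0.01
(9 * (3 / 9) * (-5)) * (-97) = 1455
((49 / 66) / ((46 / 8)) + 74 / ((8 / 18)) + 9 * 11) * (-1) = -403225 / 1518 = -265.63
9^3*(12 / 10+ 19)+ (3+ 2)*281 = 80654 / 5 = 16130.80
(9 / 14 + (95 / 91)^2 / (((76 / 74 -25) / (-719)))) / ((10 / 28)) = 489628039 / 5246605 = 93.32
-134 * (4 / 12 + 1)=-536 / 3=-178.67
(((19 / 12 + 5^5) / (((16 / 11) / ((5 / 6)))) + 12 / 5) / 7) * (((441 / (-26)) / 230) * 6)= -113.38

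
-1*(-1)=1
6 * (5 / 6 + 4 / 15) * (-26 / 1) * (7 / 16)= -75.08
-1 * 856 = -856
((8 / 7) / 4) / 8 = 1 / 28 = 0.04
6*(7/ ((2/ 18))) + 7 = 385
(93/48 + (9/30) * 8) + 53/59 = 24713/4720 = 5.24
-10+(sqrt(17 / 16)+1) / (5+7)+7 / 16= -455 / 48+sqrt(17) / 48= -9.39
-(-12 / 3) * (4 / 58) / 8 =1 / 29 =0.03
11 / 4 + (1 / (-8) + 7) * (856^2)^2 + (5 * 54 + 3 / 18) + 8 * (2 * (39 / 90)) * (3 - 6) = 221472093864727 / 60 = 3691201564412.12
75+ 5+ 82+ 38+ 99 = 299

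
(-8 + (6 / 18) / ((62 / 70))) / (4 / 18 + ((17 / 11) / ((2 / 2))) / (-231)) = -35.37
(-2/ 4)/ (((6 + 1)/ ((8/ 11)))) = -4/ 77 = -0.05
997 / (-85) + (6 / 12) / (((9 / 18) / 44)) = 2743 / 85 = 32.27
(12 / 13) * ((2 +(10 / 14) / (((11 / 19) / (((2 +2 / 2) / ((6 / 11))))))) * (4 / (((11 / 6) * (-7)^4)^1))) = 17712 / 2403401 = 0.01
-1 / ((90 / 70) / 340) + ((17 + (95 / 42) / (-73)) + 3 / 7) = -2272337 / 9198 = -247.05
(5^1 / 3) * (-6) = -10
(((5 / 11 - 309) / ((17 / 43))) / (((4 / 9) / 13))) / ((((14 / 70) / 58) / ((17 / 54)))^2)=-339061575775 / 1782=-190270244.54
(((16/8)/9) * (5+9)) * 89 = 2492/9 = 276.89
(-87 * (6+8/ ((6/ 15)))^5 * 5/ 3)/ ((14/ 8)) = -6891198080/ 7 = -984456868.57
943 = 943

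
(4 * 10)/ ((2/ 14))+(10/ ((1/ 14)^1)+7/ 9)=3787/ 9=420.78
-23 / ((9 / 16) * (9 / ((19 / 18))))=-3496 / 729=-4.80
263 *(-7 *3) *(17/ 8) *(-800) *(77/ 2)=361480350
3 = 3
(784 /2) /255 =392 /255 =1.54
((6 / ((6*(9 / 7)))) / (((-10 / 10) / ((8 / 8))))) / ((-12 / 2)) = 7 / 54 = 0.13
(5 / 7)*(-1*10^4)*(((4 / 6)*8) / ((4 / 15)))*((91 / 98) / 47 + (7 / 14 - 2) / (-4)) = -56393.83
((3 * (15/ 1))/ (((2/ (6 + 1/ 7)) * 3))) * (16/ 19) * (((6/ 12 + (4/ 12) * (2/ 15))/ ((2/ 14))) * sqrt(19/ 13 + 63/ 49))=245.07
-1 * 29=-29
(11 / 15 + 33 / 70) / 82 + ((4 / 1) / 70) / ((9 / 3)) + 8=8.03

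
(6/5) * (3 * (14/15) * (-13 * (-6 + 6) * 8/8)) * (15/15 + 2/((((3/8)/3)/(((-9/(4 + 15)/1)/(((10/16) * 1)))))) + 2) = 0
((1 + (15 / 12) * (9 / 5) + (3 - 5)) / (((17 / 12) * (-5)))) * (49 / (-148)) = 147 / 2516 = 0.06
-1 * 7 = -7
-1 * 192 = -192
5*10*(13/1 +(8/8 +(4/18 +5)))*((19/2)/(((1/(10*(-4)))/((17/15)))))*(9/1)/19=-588200/3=-196066.67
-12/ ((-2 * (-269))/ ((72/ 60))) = -36/ 1345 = -0.03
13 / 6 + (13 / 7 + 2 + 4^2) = 925 / 42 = 22.02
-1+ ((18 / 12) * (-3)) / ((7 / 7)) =-11 / 2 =-5.50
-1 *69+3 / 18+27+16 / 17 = -4171 / 102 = -40.89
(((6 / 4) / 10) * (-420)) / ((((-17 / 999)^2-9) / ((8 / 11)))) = 62874063 / 12349865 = 5.09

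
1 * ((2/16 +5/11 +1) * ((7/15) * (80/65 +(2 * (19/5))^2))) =4663589/107250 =43.48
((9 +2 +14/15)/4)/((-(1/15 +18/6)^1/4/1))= -3.89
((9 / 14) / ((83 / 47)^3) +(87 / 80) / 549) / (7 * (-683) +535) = -6955932001 / 248801723052960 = -0.00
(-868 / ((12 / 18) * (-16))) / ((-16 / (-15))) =9765 / 128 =76.29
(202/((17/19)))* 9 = 34542/17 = 2031.88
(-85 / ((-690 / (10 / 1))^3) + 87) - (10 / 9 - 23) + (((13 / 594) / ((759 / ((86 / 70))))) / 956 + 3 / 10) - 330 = -1762098752241797 / 7980127487640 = -220.81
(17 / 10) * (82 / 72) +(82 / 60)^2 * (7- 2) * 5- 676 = -225853 / 360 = -627.37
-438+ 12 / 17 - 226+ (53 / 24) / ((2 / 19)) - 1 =-524945 / 816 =-643.31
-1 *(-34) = 34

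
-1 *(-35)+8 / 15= 533 / 15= 35.53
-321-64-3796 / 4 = -1334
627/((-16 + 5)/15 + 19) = 9405/274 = 34.32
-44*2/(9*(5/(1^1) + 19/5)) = -10/9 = -1.11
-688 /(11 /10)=-6880 /11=-625.45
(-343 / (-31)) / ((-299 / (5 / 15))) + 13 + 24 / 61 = 22697396 / 1696227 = 13.38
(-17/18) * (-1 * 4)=34/9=3.78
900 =900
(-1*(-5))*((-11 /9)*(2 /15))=-22 /27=-0.81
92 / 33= 2.79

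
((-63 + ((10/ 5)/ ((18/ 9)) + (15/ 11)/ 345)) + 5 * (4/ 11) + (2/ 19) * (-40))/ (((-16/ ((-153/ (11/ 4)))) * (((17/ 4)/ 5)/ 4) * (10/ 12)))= -66855240/ 52877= -1264.35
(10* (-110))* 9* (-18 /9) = 19800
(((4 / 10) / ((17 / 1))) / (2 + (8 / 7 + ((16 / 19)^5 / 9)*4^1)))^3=3795995270439103690270053 / 10770695492379752017309128453125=0.00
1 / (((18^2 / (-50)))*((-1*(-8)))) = -25 / 1296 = -0.02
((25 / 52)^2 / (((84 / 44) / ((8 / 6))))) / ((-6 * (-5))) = 1375 / 255528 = 0.01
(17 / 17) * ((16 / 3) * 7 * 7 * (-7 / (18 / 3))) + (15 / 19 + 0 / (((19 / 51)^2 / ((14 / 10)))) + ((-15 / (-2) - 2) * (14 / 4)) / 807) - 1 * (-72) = -42700975 / 183996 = -232.08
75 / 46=1.63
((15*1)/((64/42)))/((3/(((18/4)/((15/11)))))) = 693/64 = 10.83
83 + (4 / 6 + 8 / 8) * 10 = 299 / 3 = 99.67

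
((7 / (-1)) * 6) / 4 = -10.50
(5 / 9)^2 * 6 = 50 / 27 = 1.85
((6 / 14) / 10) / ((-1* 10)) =-3 / 700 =-0.00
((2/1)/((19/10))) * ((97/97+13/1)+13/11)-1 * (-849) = 180781/209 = 864.98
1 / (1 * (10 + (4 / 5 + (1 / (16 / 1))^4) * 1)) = 327680 / 3538949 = 0.09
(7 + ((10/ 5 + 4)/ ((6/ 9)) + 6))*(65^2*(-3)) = -278850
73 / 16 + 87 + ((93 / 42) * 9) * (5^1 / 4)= 13045 / 112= 116.47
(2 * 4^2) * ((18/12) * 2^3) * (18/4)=1728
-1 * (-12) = 12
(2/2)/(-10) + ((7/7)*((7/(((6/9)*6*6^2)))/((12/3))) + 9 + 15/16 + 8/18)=29647/2880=10.29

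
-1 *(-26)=26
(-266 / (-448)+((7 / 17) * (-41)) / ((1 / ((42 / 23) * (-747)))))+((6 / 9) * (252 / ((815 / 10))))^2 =7657170138157 / 332431328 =23033.84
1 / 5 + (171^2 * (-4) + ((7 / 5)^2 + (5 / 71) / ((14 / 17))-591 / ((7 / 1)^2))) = -20347595243 / 173950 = -116973.82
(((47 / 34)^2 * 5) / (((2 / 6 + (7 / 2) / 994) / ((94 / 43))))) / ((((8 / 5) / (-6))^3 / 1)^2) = 1259478435234375 / 7304292352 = 172429.90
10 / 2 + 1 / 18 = 5.06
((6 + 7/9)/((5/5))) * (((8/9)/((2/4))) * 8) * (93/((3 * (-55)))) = -242048/4455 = -54.33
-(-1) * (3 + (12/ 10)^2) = 111/ 25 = 4.44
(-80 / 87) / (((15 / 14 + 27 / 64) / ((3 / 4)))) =-8960 / 19401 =-0.46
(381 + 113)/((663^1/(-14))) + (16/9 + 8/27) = -3836/459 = -8.36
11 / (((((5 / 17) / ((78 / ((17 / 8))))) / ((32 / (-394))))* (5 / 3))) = -66.90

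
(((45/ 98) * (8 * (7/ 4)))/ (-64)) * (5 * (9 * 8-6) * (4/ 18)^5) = -275/ 15309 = -0.02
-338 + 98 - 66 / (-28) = -3327 / 14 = -237.64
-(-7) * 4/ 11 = 28/ 11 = 2.55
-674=-674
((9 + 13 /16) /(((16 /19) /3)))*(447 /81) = 444467 /2304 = 192.91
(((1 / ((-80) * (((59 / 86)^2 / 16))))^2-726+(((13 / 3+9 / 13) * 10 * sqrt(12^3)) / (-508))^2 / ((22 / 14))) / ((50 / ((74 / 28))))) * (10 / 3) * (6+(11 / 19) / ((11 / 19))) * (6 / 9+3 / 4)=-2042660945887060398373 / 1634960979192469500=-1249.36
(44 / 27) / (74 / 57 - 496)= -418 / 126891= -0.00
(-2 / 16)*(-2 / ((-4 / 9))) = -9 / 16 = -0.56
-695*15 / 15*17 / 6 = -11815 / 6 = -1969.17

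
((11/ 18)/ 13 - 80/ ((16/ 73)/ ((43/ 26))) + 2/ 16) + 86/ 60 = -2817587/ 4680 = -602.05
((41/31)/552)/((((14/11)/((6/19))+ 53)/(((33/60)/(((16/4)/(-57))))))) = -282777/858794240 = -0.00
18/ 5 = 3.60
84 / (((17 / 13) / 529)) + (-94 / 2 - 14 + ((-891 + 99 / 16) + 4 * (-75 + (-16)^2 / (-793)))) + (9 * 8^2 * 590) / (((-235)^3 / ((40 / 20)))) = 18325914495896269 / 559855145200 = 32733.31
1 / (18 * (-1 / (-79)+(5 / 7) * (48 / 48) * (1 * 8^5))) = 553 / 232980606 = 0.00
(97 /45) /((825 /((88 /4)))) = 194 /3375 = 0.06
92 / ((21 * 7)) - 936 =-137500 / 147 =-935.37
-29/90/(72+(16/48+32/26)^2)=-4901/1132330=-0.00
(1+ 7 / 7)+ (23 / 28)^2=2097 / 784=2.67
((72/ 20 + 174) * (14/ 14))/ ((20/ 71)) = 630.48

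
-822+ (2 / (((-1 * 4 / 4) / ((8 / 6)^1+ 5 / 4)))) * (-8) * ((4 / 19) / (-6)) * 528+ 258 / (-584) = -26433937 / 16644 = -1588.20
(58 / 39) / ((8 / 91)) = 203 / 12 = 16.92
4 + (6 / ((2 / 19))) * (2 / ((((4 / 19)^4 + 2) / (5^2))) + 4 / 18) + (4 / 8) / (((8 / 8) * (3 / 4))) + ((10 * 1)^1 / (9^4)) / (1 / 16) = 411094156447 / 285291963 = 1440.96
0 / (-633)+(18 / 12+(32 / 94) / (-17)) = 2365 / 1598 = 1.48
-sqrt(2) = -1.41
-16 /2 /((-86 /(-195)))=-780 /43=-18.14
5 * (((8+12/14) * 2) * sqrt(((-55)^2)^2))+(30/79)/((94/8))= 6963732340/25991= 267928.60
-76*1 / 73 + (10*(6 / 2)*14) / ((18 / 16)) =81532 / 219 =372.29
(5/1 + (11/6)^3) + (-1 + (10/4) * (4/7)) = 17525/1512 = 11.59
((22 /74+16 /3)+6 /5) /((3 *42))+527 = 36856901 /69930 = 527.05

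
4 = 4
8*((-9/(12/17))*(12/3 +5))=-918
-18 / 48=-3 / 8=-0.38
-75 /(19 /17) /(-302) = 1275 /5738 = 0.22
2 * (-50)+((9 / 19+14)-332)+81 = -6394 / 19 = -336.53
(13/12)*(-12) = -13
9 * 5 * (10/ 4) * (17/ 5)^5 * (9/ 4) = 115008417/ 1000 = 115008.42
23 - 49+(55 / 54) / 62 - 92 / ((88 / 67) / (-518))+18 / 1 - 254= 1326602081 / 36828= 36021.56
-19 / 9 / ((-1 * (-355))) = -19 / 3195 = -0.01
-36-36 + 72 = 0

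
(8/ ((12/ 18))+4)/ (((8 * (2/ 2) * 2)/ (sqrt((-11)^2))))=11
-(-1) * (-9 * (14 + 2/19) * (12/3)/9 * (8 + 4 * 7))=-38592/19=-2031.16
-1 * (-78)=78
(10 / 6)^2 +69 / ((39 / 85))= 17920 / 117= 153.16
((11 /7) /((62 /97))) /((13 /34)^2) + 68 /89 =57382378 /3263897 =17.58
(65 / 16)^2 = 4225 / 256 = 16.50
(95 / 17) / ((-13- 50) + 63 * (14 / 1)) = 0.01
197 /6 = 32.83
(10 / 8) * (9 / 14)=45 / 56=0.80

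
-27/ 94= -0.29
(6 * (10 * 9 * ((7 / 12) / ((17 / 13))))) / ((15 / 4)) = 1092 / 17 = 64.24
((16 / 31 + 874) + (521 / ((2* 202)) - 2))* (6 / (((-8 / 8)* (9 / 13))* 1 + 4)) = 9925539 / 6262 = 1585.04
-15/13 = -1.15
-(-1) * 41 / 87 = 41 / 87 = 0.47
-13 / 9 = -1.44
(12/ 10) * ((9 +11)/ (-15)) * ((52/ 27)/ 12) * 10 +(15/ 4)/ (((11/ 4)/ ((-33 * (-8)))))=28952/ 81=357.43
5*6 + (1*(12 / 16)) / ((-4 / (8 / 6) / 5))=115 / 4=28.75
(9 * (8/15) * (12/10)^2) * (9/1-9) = 0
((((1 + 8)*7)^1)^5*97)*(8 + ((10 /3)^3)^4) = 1630285931176816312 /9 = 181142881241868479.11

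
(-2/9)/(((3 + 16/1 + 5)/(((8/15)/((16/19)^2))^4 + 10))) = -547825163041/5733089280000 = -0.10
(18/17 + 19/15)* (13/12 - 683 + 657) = -57.94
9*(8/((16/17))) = 153/2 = 76.50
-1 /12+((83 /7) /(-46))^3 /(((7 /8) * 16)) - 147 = -206245262381 /1402222416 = -147.08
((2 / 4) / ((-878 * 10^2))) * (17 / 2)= -17 / 351200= -0.00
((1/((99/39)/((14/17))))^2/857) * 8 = 264992/269715897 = 0.00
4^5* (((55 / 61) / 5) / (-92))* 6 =-16896 / 1403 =-12.04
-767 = -767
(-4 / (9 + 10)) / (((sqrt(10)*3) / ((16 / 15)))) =-32*sqrt(10) / 4275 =-0.02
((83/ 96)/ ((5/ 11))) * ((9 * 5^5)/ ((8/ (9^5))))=394861354.98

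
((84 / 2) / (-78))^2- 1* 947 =-159994 / 169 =-946.71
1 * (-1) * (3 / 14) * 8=-12 / 7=-1.71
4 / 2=2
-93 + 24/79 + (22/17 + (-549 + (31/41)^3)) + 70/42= -638.30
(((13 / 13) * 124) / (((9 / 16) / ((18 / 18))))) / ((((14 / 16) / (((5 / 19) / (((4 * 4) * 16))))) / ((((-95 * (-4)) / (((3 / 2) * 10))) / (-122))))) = -620 / 11529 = -0.05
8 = 8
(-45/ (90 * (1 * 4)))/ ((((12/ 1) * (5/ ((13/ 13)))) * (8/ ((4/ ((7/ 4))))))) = -1/ 1680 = -0.00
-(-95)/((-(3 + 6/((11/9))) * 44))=-95/348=-0.27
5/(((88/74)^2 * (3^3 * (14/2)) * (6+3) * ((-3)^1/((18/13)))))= -6845/7135128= -0.00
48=48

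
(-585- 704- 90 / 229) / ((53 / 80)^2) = -1889734400 / 643261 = -2937.74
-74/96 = -37/48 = -0.77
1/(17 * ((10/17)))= 0.10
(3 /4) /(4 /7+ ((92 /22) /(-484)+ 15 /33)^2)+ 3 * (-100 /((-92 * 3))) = 2.06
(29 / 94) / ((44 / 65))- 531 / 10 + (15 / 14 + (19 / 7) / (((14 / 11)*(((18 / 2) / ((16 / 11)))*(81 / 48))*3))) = -38047076383 / 738710280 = -51.50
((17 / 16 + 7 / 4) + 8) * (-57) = -9861 / 16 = -616.31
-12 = -12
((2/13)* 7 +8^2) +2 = 872/13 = 67.08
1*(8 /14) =4 /7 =0.57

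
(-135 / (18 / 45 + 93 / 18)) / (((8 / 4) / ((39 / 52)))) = -6075 / 668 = -9.09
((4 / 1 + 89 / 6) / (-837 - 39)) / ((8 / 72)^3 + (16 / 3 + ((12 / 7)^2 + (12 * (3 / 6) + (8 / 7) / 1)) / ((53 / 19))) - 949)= 23770341 / 1039354733840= 0.00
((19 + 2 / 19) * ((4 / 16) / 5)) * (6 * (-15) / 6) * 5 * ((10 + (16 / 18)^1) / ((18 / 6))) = -29645 / 114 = -260.04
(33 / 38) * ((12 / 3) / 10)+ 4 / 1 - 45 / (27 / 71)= -32486 / 285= -113.99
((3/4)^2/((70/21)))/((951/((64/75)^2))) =128/990625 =0.00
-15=-15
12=12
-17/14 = -1.21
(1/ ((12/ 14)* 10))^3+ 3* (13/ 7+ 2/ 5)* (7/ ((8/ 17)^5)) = 2053.87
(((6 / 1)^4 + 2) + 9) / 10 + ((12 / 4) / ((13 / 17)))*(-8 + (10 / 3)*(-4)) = 6111 / 130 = 47.01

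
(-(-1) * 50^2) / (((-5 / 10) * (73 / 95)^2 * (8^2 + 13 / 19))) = -857375000 / 6549341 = -130.91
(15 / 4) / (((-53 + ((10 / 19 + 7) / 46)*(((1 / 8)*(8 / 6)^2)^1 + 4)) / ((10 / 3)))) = -5175 / 21656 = -0.24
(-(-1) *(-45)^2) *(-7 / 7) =-2025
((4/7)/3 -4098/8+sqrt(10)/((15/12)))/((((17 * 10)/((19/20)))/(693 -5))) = -35141621/17850+6536 * sqrt(10)/2125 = -1958.99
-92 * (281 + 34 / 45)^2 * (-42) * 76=15736185229408 / 675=23312867006.53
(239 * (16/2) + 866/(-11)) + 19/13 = 262367/143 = 1834.73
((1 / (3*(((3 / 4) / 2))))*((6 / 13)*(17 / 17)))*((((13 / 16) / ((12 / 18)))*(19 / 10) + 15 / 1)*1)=1847 / 260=7.10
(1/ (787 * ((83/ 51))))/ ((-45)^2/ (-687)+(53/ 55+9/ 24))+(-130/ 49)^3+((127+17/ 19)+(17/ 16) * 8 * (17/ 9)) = 53378655606476872801/ 426089750136405642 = 125.28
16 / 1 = 16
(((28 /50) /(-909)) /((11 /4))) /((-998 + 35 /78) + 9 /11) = 208 /925445325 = 0.00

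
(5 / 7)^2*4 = 2.04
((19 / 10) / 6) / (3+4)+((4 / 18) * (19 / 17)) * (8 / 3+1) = 61427 / 64260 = 0.96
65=65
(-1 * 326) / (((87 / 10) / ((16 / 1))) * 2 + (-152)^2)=-26080 / 1848407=-0.01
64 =64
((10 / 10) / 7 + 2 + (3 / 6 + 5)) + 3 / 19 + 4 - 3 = 2341 / 266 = 8.80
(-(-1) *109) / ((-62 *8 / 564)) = -15369 / 124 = -123.94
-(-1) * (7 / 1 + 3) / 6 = 5 / 3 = 1.67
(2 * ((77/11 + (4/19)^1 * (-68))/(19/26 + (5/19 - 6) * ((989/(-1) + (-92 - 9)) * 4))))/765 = -0.00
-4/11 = -0.36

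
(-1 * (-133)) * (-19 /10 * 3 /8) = -7581 /80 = -94.76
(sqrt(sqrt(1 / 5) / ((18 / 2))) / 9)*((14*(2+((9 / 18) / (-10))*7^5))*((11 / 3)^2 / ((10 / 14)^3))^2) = -277322340449*5^(3 / 4) / 2343750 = -395640.80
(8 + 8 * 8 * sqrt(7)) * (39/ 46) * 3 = 468/ 23 + 3744 * sqrt(7)/ 23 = 451.03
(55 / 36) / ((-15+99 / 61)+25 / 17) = -57035 / 444492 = -0.13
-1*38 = -38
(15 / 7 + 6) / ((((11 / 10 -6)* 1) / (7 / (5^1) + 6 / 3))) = -1938 / 343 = -5.65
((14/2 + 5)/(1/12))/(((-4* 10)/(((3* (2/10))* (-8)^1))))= 432/25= 17.28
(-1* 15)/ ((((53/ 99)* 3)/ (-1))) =495/ 53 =9.34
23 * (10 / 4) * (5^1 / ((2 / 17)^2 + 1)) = 166175 / 586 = 283.58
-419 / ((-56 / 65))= 486.34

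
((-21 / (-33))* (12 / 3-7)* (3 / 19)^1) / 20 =-63 / 4180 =-0.02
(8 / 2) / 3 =4 / 3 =1.33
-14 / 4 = -3.50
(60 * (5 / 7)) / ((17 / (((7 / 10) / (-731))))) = -30 / 12427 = -0.00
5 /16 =0.31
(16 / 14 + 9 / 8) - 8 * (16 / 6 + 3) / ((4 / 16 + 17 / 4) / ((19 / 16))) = -14659 / 1512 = -9.70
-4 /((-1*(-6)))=-2 /3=-0.67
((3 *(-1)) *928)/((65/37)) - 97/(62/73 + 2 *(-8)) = -113466583/71890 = -1578.34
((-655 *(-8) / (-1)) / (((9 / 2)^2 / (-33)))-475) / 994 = 31105 / 3834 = 8.11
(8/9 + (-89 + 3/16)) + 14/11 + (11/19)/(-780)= -169511377/1956240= -86.65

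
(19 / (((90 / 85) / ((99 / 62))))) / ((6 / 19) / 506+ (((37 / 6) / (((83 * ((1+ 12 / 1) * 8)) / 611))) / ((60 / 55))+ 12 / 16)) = 204131446992 / 8198145889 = 24.90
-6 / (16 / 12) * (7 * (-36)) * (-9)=-10206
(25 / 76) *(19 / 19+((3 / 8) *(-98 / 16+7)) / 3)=1775 / 4864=0.36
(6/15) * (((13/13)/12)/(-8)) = -1/240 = -0.00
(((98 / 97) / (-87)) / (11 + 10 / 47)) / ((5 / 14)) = -64484 / 22236765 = -0.00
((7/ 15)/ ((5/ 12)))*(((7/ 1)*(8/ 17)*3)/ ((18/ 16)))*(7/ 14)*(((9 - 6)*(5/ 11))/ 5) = 6272/ 4675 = 1.34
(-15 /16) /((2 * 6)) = -5 /64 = -0.08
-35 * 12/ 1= -420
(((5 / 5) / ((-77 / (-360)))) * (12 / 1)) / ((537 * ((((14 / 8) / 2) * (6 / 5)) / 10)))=96000 / 96481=1.00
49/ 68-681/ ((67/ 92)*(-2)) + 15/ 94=100306367/ 214132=468.43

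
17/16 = 1.06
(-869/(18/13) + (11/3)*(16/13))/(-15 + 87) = -145805/16848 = -8.65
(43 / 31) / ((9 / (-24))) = -344 / 93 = -3.70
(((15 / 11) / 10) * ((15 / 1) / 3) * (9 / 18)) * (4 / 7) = 0.19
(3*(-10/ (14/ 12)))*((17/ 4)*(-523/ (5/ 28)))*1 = 320076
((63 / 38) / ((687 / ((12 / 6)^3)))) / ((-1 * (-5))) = 84 / 21755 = 0.00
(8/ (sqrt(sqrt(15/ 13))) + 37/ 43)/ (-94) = -4 *13^(1/ 4) *15^(3/ 4)/ 705 - 37/ 4042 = -0.09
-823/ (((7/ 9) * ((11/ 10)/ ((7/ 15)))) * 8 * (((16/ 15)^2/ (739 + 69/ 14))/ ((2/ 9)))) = -642865875/ 78848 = -8153.23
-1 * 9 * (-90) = 810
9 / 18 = 1 / 2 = 0.50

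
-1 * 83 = -83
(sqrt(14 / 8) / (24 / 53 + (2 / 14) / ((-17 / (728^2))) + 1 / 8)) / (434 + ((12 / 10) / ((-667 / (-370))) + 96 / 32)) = -2403868 *sqrt(7) / 9370063591329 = -0.00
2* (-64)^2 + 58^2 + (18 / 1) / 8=46233 / 4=11558.25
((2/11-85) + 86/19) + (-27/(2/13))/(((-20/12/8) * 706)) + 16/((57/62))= -68275253/1106655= -61.70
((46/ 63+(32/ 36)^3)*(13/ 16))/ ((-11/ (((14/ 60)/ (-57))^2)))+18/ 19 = 35542707559/ 37517372640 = 0.95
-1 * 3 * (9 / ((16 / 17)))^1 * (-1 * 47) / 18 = 74.91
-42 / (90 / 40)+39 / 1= 61 / 3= 20.33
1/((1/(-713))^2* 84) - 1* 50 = 504169/84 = 6002.01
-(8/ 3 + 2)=-14/ 3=-4.67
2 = 2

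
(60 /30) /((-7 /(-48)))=96 /7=13.71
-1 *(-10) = 10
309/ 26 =11.88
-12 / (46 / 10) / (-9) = 20 / 69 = 0.29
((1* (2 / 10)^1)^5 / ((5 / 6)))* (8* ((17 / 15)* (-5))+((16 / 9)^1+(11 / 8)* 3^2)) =-0.01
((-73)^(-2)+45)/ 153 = 239806/ 815337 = 0.29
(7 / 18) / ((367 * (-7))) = -1 / 6606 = -0.00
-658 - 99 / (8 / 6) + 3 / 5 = -14633 / 20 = -731.65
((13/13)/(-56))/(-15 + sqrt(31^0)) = 1/784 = 0.00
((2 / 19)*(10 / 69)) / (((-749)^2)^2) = 20 / 412600701943311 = 0.00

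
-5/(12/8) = -3.33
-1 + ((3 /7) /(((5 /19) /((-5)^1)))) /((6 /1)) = -33 /14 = -2.36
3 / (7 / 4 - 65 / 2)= -4 / 41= -0.10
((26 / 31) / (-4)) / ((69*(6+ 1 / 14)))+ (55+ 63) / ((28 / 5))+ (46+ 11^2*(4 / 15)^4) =67.68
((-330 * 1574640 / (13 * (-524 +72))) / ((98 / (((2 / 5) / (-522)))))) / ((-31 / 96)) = 138568320 / 64710919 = 2.14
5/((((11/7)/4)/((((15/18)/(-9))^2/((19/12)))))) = 3500/50787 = 0.07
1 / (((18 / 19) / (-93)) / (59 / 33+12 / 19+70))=-1407617 / 198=-7109.18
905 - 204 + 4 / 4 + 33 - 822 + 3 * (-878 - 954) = -5583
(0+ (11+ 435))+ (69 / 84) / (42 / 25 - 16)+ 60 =5071569 / 10024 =505.94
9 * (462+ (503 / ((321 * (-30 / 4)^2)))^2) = 2410004236894 / 579605625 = 4158.01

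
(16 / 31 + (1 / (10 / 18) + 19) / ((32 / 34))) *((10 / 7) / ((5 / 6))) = 42066 / 1085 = 38.77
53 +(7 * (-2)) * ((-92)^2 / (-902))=83151 / 451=184.37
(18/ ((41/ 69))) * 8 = 9936/ 41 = 242.34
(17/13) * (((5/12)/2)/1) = 85/312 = 0.27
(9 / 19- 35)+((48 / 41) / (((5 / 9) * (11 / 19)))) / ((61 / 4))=-89612272 / 2613545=-34.29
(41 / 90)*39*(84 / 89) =7462 / 445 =16.77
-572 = -572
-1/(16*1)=-1/16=-0.06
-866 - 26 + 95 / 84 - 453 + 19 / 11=-1240139 / 924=-1342.14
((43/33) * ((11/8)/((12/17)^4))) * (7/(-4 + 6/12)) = -3591403/248832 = -14.43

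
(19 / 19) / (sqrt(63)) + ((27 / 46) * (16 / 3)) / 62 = 36 / 713 + sqrt(7) / 21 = 0.18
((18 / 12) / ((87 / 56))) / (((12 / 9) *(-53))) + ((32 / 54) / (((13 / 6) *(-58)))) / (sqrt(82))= -21 / 1537 - 8 *sqrt(82) / 139113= -0.01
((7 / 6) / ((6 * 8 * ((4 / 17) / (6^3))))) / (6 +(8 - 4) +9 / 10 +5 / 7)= 4165 / 2168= 1.92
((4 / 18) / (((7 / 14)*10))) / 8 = 1 / 180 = 0.01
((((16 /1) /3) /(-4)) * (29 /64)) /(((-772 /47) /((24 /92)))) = 1363 /142048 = 0.01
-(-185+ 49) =136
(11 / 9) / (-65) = -11 / 585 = -0.02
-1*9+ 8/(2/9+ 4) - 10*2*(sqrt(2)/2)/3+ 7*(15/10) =129/38 - 10*sqrt(2)/3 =-1.32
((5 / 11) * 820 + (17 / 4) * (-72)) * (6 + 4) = 7340 / 11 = 667.27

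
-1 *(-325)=325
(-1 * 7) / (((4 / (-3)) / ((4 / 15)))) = 7 / 5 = 1.40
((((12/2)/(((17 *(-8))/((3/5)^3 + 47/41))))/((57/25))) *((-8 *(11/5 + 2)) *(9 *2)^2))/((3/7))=669.61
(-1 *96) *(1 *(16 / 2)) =-768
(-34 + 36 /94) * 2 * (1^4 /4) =-790 /47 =-16.81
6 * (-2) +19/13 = -137/13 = -10.54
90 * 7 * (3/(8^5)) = 945/16384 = 0.06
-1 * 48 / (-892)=0.05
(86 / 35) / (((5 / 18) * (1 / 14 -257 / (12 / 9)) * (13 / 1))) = -6192 / 1753375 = -0.00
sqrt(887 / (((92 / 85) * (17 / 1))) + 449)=sqrt(1052089) / 46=22.30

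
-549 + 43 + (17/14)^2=-98887/196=-504.53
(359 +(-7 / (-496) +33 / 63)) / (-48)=-3744947 / 499968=-7.49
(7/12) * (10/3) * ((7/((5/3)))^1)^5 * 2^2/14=453789/625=726.06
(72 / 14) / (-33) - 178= -13718 / 77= -178.16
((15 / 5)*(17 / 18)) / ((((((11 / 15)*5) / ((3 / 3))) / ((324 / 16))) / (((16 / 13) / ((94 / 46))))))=63342 / 6721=9.42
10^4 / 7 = 10000 / 7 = 1428.57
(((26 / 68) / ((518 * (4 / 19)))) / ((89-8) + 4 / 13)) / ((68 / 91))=41743 / 723360064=0.00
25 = 25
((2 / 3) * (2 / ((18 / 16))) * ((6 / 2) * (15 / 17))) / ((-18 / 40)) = -3200 / 459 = -6.97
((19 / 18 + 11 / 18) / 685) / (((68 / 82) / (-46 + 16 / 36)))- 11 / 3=-238976 / 62883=-3.80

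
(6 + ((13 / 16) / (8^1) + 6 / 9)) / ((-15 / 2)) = -2599 / 2880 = -0.90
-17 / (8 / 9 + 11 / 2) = -2.66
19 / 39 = 0.49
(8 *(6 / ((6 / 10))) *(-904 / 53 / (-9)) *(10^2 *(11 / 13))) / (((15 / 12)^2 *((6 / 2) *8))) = 6364160 / 18603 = 342.10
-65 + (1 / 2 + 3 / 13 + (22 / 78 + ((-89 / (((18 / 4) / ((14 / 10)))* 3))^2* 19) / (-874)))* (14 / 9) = -3251836906 / 49043475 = -66.31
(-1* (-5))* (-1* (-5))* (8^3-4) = 12700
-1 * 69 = -69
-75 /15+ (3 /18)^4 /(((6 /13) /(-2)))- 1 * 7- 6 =-69997 /3888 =-18.00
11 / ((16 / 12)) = 33 / 4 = 8.25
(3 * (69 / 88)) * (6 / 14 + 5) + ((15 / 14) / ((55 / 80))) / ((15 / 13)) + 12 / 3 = 5581 / 308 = 18.12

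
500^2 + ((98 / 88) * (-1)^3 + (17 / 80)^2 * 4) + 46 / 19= 83600497601 / 334400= 250001.49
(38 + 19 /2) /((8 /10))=475 /8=59.38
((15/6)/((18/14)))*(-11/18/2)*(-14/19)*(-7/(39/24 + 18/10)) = -188650/210843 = -0.89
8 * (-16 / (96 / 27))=-36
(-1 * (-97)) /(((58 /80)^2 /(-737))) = -114382400 /841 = -136007.61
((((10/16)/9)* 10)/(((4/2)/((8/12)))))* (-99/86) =-275/1032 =-0.27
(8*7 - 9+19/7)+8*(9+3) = 1020/7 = 145.71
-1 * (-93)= 93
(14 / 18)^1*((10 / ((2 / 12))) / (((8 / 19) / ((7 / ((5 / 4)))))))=1862 / 3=620.67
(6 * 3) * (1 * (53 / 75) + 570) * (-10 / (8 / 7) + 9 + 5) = 2696589 / 50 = 53931.78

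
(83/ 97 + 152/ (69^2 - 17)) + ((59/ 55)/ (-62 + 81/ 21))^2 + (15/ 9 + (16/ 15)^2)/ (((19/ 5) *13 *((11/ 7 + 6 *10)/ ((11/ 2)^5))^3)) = 5211908907626134590642420143456711/ 168097723987140992892712550400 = 31005.23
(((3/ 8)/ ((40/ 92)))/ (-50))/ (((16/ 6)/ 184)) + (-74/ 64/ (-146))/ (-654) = -454603949/ 381936000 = -1.19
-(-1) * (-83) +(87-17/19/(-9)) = 701/171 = 4.10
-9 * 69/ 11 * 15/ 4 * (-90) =419175/ 22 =19053.41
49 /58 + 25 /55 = 1.30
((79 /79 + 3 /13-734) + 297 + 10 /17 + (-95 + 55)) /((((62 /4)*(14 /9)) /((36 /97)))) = -34024860 /4651829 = -7.31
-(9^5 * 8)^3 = -105416259632460288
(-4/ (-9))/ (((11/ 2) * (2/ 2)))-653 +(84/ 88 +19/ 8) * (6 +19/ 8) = -3960217/ 6336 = -625.03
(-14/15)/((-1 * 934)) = 7/7005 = 0.00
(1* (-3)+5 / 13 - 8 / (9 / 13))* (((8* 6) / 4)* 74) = -490768 / 39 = -12583.79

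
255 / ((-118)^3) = -255 / 1643032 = -0.00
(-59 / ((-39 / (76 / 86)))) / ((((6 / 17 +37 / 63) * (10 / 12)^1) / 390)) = 1516536 / 2279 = 665.44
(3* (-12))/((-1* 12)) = 3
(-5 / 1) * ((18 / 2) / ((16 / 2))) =-45 / 8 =-5.62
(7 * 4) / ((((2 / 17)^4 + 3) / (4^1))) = 1336336 / 35797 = 37.33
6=6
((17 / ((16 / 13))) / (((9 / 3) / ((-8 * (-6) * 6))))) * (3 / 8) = 497.25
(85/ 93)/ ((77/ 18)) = 0.21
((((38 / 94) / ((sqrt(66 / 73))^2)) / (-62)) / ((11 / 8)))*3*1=-2774 / 176297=-0.02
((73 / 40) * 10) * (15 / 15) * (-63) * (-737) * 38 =64399797 / 2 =32199898.50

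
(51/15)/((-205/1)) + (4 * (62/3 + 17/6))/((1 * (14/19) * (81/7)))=913948/83025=11.01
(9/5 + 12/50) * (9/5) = 459/125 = 3.67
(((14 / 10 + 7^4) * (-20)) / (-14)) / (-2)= -1716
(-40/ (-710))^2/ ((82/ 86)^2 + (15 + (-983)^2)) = 29584/ 9006743493857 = 0.00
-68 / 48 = -17 / 12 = -1.42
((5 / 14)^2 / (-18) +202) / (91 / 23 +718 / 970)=7949398805 / 184838976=43.01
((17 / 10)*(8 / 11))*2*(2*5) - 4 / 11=24.36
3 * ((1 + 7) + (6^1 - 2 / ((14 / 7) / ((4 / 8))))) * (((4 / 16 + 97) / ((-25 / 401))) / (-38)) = 1662.51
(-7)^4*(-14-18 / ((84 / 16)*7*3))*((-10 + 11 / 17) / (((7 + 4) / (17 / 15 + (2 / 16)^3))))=7857205321 / 239360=32825.89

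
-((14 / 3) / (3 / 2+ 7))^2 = -784 / 2601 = -0.30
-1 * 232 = -232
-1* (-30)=30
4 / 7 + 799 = 5597 / 7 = 799.57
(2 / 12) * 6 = 1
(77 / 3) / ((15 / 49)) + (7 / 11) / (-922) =38265451 / 456390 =83.84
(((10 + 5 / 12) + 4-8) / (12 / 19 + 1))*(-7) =-10241 / 372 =-27.53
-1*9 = -9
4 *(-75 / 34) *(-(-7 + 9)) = 300 / 17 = 17.65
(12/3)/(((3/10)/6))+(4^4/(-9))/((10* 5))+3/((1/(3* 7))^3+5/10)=178050686/2084175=85.43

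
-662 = -662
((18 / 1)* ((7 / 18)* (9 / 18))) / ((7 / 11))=5.50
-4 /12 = -1 /3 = -0.33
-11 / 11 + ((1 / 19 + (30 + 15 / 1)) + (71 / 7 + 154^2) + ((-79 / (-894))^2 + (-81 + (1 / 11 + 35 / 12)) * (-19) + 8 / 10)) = 73819301659121 / 2923205670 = 25252.86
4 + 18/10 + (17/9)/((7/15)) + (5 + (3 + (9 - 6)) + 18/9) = 2399/105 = 22.85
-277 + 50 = -227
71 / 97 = 0.73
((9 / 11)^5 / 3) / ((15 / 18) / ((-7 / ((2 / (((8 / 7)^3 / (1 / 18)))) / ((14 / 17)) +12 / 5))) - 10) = -7618738176 / 641865056327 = -0.01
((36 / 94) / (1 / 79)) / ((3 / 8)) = 3792 / 47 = 80.68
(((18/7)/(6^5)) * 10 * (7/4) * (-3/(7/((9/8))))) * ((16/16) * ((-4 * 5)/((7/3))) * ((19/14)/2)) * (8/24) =475/87808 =0.01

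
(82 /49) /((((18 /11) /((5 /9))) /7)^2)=124025 /13122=9.45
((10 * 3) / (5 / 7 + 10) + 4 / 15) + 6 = 136 / 15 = 9.07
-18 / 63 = -0.29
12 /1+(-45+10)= -23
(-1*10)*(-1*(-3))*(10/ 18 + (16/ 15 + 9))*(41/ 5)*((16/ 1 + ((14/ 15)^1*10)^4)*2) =-48285709184/ 1215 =-39741324.43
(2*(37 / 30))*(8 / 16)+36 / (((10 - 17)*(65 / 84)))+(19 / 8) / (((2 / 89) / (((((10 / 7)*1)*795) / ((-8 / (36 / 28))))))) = -11799937423 / 611520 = -19296.08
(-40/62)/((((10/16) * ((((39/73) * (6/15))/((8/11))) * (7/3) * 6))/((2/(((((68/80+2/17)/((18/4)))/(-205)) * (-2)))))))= -2442288000/10209199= -239.22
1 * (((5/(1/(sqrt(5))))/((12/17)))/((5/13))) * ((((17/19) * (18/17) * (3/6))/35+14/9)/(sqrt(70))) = 2075411 * sqrt(14)/1005480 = 7.72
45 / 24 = 1.88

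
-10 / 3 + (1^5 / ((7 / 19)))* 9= 443 / 21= 21.10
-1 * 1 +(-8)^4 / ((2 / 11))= 22527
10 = 10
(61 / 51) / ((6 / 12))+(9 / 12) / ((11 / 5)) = 6133 / 2244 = 2.73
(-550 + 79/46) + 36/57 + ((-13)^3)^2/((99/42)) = 59045039573/28842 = 2047189.50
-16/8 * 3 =-6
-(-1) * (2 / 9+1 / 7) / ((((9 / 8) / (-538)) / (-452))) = 44744384 / 567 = 78914.26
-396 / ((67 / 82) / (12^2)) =-4675968 / 67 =-69790.57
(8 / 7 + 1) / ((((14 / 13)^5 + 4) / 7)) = 1856465 / 674332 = 2.75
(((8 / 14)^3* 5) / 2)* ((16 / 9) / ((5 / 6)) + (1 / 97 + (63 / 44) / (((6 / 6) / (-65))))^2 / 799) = 333166380782 / 55060743507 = 6.05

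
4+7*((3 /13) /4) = 229 /52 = 4.40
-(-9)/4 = 9/4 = 2.25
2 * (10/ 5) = 4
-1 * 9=-9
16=16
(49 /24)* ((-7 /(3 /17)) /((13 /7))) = -40817 /936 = -43.61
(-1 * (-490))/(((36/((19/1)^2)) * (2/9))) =88445/4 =22111.25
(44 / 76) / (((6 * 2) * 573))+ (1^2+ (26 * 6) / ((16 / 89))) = 56748493 / 65322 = 868.75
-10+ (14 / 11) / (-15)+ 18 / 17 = -25318 / 2805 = -9.03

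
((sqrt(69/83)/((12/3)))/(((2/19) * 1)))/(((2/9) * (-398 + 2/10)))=-95 * sqrt(5727)/293488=-0.02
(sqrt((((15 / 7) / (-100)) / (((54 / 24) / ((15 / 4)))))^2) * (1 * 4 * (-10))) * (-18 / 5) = 5.14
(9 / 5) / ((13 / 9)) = 81 / 65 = 1.25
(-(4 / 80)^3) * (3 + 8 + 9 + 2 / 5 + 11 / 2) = -259 / 80000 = -0.00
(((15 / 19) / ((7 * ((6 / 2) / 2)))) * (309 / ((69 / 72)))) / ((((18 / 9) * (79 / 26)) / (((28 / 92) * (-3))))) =-2892240 / 794029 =-3.64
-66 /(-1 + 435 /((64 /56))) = -528 /3037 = -0.17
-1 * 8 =-8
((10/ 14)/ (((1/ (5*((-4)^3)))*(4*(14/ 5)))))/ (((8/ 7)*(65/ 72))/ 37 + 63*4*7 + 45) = -83250/ 7379477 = -0.01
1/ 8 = 0.12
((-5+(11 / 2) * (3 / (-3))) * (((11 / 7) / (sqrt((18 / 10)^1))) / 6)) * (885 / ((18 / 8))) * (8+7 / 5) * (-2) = 61006 * sqrt(5) / 9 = 15157.06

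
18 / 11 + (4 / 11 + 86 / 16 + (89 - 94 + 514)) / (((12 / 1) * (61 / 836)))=3164475 / 5368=589.51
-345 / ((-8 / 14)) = 603.75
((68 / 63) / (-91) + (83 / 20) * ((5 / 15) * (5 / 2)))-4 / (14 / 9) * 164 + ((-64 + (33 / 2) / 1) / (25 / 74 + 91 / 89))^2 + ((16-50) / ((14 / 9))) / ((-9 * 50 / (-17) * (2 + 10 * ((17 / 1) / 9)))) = 433080846484805342 / 540678227728275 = 801.00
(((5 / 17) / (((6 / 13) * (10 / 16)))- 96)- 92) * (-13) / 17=142.99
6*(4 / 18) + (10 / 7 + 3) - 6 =-5 / 21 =-0.24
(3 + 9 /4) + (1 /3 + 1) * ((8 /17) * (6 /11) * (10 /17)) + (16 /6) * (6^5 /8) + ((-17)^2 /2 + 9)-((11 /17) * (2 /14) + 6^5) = -447297861 /89012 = -5025.14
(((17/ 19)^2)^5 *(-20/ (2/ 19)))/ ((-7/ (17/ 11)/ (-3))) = -1028156889228990/ 24846952728983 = -41.38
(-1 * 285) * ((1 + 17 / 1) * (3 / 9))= -1710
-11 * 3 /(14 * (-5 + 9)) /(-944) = 33 /52864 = 0.00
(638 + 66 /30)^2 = 10246401 /25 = 409856.04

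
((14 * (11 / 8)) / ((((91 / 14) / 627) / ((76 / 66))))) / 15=27797 / 195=142.55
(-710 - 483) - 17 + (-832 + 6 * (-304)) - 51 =-3917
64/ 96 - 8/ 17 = 10/ 51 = 0.20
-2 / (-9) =2 / 9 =0.22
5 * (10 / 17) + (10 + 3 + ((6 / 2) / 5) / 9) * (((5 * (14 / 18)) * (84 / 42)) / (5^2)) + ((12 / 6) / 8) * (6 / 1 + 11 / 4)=1687993 / 183600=9.19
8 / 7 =1.14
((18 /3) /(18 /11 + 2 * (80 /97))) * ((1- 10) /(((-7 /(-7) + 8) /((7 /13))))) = -22407 /22789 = -0.98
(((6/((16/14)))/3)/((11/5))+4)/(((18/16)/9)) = 422/11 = 38.36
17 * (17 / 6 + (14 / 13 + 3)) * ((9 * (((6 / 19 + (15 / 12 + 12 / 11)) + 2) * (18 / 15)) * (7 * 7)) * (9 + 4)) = 1430105229 / 380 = 3763434.81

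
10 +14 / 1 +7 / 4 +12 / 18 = 317 / 12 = 26.42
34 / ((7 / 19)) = 646 / 7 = 92.29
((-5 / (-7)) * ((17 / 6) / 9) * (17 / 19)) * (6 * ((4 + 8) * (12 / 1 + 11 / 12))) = 223975 / 1197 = 187.11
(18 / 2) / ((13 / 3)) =27 / 13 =2.08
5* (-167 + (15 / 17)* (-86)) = -20645 / 17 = -1214.41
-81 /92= -0.88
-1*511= -511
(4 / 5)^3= 64 / 125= 0.51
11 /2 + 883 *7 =12373 /2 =6186.50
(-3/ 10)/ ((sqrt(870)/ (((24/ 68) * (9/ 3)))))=-9 * sqrt(870)/ 24650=-0.01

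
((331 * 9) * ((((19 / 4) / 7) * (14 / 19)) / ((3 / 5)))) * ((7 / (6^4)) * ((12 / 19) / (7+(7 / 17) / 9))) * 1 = 28135 / 23408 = 1.20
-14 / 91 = -2 / 13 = -0.15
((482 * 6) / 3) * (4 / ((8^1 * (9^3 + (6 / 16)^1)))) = 3856 / 5835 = 0.66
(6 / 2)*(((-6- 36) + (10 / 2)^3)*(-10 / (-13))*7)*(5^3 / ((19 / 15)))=132312.75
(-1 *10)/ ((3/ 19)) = -190/ 3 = -63.33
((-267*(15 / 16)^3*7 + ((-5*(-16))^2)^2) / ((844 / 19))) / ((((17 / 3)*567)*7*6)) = 3187551190375 / 466511560704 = 6.83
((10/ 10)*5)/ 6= 5/ 6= 0.83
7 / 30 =0.23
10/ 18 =5/ 9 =0.56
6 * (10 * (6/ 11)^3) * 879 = 11391840/ 1331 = 8558.86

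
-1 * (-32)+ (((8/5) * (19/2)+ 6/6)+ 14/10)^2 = 8544/25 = 341.76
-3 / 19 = -0.16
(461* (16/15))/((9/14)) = 103264/135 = 764.92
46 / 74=23 / 37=0.62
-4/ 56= -1/ 14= -0.07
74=74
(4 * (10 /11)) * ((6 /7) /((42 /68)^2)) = 92480 /11319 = 8.17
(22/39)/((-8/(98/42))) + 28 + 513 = 253111/468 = 540.84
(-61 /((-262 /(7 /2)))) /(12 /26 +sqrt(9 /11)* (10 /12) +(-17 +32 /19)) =-608089053 /11056090447 - 18607745* sqrt(11) /22112180894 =-0.06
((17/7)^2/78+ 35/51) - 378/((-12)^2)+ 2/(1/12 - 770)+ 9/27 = -1.53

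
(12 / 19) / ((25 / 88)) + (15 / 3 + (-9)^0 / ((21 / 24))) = 8.37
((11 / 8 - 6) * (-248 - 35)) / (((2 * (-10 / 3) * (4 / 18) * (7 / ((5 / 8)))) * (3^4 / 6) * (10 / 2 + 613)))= -0.01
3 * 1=3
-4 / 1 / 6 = -2 / 3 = -0.67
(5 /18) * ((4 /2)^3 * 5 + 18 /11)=1145 /99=11.57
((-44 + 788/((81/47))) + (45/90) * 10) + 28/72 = 67817/162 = 418.62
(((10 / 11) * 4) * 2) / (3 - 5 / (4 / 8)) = -80 / 77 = -1.04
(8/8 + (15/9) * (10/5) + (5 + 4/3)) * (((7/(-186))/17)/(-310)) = 0.00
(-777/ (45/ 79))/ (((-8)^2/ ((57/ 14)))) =-55537/ 640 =-86.78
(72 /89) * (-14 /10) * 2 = -1008 /445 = -2.27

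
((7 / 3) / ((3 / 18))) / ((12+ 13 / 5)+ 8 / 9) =630 / 697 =0.90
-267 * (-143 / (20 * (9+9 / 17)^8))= 0.00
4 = 4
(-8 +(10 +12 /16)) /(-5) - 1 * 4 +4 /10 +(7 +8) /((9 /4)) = 151 /60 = 2.52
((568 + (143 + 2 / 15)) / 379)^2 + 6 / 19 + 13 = 10338676816 / 614065275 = 16.84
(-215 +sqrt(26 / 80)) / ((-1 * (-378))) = -215 / 378 +sqrt(130) / 7560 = -0.57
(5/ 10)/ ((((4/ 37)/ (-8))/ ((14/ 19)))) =-518/ 19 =-27.26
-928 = -928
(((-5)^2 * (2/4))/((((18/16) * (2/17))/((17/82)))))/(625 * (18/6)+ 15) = 1445/139482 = 0.01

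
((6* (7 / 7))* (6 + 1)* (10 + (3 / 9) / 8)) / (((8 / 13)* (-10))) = -21931 / 320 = -68.53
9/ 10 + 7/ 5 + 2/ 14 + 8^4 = 286891/ 70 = 4098.44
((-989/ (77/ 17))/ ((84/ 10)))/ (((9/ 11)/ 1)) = -84065/ 2646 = -31.77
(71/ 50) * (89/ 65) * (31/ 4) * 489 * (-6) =-44210.64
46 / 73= 0.63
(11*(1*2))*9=198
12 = 12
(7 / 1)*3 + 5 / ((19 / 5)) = 424 / 19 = 22.32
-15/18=-5/6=-0.83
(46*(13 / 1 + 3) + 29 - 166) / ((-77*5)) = -599 / 385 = -1.56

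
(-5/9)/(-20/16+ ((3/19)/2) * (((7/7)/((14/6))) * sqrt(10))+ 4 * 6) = -32193980/1318314321+ 5320 * sqrt(10)/146479369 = -0.02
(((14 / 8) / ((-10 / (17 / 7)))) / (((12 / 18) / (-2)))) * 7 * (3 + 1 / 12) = 4403 / 160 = 27.52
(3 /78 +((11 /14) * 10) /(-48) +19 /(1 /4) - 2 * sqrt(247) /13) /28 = 331421 /122304 - sqrt(247) /182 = 2.62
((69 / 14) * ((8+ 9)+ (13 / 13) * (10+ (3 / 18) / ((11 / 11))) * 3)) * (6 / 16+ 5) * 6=845595 / 112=7549.96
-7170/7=-1024.29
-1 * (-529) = 529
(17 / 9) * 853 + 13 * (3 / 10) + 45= 149411 / 90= 1660.12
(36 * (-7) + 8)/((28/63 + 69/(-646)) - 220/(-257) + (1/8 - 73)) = 1458337248/428424433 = 3.40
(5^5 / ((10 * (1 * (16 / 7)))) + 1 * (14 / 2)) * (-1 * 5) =-22995 / 32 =-718.59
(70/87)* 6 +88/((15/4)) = 12308/435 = 28.29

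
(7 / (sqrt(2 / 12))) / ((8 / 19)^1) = 133 * sqrt(6) / 8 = 40.72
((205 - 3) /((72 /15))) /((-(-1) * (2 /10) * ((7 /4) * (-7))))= -2525 /147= -17.18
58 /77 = 0.75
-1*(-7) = 7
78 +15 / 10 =159 / 2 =79.50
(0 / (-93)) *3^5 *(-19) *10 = 0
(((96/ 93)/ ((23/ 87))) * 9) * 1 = 25056/ 713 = 35.14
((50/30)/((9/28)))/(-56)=-5/54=-0.09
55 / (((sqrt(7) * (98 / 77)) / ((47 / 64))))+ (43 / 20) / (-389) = -43 / 7780+ 28435 * sqrt(7) / 6272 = 11.99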